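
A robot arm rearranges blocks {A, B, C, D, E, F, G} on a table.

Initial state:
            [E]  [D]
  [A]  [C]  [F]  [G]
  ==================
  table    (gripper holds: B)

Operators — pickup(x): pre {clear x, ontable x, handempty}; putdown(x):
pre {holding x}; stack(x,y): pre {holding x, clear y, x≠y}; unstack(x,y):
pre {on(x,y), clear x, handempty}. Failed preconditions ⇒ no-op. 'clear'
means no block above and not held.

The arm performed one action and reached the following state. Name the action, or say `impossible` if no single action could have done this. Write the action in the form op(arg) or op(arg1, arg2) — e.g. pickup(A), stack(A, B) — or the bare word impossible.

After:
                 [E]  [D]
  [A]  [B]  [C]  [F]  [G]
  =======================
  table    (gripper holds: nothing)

target: towers=[A; B; C; F/E; G/D] holding=-
        putdown(B) → towers=[A; B; C; F/E; G/D] holding=-  ← match
       stack(B, D) → towers=[A; C; F/E; G/D/B] holding=-
       stack(B, A) → towers=[A/B; C; F/E; G/D] holding=-
       stack(B, E) → towers=[A; C; F/E/B; G/D] holding=-
       stack(B, C) → towers=[A; C/B; F/E; G/D] holding=-

putdown(B)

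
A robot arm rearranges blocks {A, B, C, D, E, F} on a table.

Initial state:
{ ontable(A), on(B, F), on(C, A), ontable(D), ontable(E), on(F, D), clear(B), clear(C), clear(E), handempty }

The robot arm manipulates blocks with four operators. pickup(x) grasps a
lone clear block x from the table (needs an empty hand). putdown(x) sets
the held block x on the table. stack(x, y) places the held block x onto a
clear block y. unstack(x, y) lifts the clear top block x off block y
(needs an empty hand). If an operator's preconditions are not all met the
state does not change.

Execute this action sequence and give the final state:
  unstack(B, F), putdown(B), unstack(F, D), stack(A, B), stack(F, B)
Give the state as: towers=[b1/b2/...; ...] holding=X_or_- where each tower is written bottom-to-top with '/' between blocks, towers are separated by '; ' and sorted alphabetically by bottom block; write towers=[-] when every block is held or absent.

towers=[A/C; B/F; D; E] holding=-

step 1 (unstack(B, F)): towers=[A/C; D/F; E] holding=B
step 2 (putdown(B)): towers=[A/C; B; D/F; E] holding=-
step 3 (unstack(F, D)): towers=[A/C; B; D; E] holding=F
step 4 (stack(A, B)) [no-op]: towers=[A/C; B; D; E] holding=F
step 5 (stack(F, B)): towers=[A/C; B/F; D; E] holding=-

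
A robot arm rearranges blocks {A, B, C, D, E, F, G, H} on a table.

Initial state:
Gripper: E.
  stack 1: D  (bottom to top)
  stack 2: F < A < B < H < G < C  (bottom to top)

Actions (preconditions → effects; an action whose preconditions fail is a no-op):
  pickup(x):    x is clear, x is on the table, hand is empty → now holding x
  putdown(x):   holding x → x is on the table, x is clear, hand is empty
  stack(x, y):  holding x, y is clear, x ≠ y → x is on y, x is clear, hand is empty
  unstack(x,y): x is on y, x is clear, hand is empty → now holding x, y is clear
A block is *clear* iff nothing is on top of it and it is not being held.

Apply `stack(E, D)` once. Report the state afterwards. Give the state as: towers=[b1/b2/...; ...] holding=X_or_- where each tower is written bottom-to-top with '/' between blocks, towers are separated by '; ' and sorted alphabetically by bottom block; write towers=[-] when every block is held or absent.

towers=[D/E; F/A/B/H/G/C] holding=-

before: towers=[D; F/A/B/H/G/C] holding=E
pre[stack(E, D)]: holding(E) ok, clear(D) ok, E≠D ok
all met → apply stack(E, D)
after:  towers=[D/E; F/A/B/H/G/C] holding=-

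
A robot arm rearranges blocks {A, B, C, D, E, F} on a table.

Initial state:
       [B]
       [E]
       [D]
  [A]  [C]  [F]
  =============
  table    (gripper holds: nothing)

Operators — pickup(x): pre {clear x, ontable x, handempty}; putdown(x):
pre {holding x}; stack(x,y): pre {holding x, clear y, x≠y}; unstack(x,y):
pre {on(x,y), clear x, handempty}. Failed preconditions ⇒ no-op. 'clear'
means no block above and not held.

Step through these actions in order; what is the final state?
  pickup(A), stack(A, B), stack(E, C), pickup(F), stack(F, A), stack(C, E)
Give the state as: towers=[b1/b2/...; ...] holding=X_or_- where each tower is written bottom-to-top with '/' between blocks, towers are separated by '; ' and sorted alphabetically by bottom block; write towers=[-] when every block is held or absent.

towers=[C/D/E/B/A/F] holding=-

step 1 (pickup(A)): towers=[C/D/E/B; F] holding=A
step 2 (stack(A, B)): towers=[C/D/E/B/A; F] holding=-
step 3 (stack(E, C)) [no-op]: towers=[C/D/E/B/A; F] holding=-
step 4 (pickup(F)): towers=[C/D/E/B/A] holding=F
step 5 (stack(F, A)): towers=[C/D/E/B/A/F] holding=-
step 6 (stack(C, E)) [no-op]: towers=[C/D/E/B/A/F] holding=-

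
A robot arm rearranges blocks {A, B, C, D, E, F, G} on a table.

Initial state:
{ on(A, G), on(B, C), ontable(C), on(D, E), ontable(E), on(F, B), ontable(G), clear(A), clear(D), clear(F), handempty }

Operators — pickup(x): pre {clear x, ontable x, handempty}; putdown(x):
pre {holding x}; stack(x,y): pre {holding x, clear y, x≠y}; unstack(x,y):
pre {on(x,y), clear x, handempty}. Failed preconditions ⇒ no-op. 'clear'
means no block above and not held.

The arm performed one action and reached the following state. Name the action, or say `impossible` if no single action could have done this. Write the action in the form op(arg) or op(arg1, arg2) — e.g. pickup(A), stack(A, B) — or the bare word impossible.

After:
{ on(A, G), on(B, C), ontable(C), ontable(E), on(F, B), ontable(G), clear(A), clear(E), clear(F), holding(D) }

target: towers=[C/B/F; E; G/A] holding=D
     unstack(F, B) → towers=[C/B; E/D; G/A] holding=F
     unstack(D, E) → towers=[C/B/F; E; G/A] holding=D  ← match
     unstack(A, G) → towers=[C/B/F; E/D; G] holding=A

unstack(D, E)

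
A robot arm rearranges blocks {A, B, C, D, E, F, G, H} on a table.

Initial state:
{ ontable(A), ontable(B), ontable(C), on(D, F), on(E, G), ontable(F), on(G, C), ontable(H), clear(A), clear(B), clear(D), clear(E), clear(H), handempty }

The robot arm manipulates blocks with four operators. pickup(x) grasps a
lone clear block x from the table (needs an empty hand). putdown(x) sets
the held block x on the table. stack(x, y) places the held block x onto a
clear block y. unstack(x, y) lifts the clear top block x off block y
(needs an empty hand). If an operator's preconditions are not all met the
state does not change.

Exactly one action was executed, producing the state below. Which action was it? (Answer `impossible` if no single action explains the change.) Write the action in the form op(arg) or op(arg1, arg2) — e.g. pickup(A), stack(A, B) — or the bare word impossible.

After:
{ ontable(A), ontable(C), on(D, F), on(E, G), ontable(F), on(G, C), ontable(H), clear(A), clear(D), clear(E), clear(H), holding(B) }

pickup(B)

target: towers=[A; C/G/E; F/D; H] holding=B
         pickup(A) → towers=[B; C/G/E; F/D; H] holding=A
     unstack(E, G) → towers=[A; B; C/G; F/D; H] holding=E
         pickup(H) → towers=[A; B; C/G/E; F/D] holding=H
         pickup(B) → towers=[A; C/G/E; F/D; H] holding=B  ← match
     unstack(D, F) → towers=[A; B; C/G/E; F; H] holding=D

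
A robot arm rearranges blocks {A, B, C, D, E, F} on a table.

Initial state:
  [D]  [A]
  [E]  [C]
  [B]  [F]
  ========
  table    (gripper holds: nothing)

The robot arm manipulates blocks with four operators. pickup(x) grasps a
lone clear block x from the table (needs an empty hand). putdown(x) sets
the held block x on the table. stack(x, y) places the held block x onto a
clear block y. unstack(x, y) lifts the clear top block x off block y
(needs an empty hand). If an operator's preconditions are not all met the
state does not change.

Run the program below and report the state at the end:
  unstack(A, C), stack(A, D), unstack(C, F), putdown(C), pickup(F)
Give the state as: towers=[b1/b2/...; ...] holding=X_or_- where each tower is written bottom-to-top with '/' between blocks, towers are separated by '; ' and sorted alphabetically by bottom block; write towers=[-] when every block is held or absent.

step 1 (unstack(A, C)): towers=[B/E/D; F/C] holding=A
step 2 (stack(A, D)): towers=[B/E/D/A; F/C] holding=-
step 3 (unstack(C, F)): towers=[B/E/D/A; F] holding=C
step 4 (putdown(C)): towers=[B/E/D/A; C; F] holding=-
step 5 (pickup(F)): towers=[B/E/D/A; C] holding=F

towers=[B/E/D/A; C] holding=F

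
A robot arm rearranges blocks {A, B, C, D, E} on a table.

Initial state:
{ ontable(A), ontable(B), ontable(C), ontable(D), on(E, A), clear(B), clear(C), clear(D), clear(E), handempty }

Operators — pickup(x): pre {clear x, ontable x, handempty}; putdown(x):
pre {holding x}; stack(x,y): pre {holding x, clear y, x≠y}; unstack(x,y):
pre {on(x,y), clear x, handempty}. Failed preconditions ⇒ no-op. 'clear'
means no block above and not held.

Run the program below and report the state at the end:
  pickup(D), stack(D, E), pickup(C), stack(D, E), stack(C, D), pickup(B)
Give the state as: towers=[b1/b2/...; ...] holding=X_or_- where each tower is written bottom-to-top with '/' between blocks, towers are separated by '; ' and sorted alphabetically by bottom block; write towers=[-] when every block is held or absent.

towers=[A/E/D/C] holding=B

step 1 (pickup(D)): towers=[A/E; B; C] holding=D
step 2 (stack(D, E)): towers=[A/E/D; B; C] holding=-
step 3 (pickup(C)): towers=[A/E/D; B] holding=C
step 4 (stack(D, E)) [no-op]: towers=[A/E/D; B] holding=C
step 5 (stack(C, D)): towers=[A/E/D/C; B] holding=-
step 6 (pickup(B)): towers=[A/E/D/C] holding=B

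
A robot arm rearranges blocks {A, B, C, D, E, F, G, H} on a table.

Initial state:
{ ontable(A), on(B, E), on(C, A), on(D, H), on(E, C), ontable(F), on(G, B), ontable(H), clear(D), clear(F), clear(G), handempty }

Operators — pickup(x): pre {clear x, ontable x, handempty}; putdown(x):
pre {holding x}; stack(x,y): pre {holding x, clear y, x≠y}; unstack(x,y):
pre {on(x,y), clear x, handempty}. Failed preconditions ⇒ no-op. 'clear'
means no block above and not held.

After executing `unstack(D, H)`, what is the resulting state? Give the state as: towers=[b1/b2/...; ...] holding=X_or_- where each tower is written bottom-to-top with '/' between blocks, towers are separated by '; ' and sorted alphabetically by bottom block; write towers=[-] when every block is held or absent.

towers=[A/C/E/B/G; F; H] holding=D

before: towers=[A/C/E/B/G; F; H/D] holding=-
pre[unstack(D, H)]: on(D,H) ✓, clear(D) ✓, handempty ✓
all met → apply unstack(D, H)
after:  towers=[A/C/E/B/G; F; H] holding=D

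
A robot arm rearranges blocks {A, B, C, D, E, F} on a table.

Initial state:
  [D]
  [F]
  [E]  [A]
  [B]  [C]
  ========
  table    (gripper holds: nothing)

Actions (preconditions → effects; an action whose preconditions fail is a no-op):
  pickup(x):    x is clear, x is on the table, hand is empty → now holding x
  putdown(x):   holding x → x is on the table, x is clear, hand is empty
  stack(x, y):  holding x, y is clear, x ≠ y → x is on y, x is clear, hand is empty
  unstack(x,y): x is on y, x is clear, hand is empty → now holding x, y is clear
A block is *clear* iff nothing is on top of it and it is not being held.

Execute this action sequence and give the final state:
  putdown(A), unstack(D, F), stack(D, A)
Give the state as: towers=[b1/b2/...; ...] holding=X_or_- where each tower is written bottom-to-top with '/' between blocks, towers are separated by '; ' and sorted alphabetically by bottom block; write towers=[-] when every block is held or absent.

towers=[B/E/F; C/A/D] holding=-

step 1 (putdown(A)) [no-op]: towers=[B/E/F/D; C/A] holding=-
step 2 (unstack(D, F)): towers=[B/E/F; C/A] holding=D
step 3 (stack(D, A)): towers=[B/E/F; C/A/D] holding=-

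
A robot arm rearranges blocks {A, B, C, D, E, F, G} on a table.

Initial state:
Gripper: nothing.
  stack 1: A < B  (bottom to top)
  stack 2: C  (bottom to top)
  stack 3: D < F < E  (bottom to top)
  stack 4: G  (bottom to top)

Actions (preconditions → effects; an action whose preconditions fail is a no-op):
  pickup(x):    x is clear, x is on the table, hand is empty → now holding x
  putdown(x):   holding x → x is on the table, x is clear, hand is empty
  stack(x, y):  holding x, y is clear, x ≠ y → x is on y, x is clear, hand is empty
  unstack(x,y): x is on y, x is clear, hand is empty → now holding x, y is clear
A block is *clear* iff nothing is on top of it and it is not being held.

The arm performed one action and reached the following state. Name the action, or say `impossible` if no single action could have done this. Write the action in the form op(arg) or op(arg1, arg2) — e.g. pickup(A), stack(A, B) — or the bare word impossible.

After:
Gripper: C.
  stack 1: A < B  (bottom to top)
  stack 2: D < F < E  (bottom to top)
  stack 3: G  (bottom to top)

target: towers=[A/B; D/F/E; G] holding=C
     unstack(B, A) → towers=[A; C; D/F/E; G] holding=B
         pickup(G) → towers=[A/B; C; D/F/E] holding=G
     unstack(E, F) → towers=[A/B; C; D/F; G] holding=E
         pickup(C) → towers=[A/B; D/F/E; G] holding=C  ← match

pickup(C)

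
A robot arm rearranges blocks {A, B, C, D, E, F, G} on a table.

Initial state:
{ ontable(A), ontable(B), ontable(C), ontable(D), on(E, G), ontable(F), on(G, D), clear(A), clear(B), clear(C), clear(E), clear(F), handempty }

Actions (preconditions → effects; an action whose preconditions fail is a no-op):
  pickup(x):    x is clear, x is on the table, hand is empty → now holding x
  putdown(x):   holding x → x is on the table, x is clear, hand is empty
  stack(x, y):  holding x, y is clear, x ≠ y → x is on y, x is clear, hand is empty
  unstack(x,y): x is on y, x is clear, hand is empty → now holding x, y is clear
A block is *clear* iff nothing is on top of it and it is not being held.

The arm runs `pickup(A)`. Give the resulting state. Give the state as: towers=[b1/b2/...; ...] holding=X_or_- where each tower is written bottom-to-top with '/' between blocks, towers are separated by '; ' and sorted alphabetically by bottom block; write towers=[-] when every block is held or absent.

before: towers=[A; B; C; D/G/E; F] holding=-
pre[pickup(A)]: clear(A) ok, ontable(A) ok, handempty ok
all met → apply pickup(A)
after:  towers=[B; C; D/G/E; F] holding=A

towers=[B; C; D/G/E; F] holding=A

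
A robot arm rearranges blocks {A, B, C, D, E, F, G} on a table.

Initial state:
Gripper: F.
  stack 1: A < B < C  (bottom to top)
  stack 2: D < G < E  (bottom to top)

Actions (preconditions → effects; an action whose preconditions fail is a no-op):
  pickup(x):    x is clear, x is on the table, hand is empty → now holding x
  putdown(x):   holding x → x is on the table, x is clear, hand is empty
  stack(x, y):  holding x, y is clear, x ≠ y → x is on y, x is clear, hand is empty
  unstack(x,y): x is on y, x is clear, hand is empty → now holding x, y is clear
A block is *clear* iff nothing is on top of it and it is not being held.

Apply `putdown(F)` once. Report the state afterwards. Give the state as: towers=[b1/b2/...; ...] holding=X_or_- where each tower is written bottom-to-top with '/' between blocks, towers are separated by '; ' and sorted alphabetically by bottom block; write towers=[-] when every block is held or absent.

before: towers=[A/B/C; D/G/E] holding=F
pre[putdown(F)]: holding(F) ✓
all met → apply putdown(F)
after:  towers=[A/B/C; D/G/E; F] holding=-

towers=[A/B/C; D/G/E; F] holding=-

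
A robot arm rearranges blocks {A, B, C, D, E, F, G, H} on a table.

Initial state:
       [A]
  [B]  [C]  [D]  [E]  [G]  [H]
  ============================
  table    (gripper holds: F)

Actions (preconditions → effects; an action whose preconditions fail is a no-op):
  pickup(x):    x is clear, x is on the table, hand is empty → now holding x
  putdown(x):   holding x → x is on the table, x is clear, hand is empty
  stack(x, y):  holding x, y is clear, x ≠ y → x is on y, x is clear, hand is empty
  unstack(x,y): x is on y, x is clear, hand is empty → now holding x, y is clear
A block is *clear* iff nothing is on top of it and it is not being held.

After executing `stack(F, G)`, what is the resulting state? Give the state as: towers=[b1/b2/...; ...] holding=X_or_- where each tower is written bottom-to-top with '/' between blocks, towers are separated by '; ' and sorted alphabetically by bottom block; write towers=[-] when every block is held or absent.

towers=[B; C/A; D; E; G/F; H] holding=-

before: towers=[B; C/A; D; E; G; H] holding=F
pre[stack(F, G)]: holding(F) yes, clear(G) yes, F≠G yes
all met → apply stack(F, G)
after:  towers=[B; C/A; D; E; G/F; H] holding=-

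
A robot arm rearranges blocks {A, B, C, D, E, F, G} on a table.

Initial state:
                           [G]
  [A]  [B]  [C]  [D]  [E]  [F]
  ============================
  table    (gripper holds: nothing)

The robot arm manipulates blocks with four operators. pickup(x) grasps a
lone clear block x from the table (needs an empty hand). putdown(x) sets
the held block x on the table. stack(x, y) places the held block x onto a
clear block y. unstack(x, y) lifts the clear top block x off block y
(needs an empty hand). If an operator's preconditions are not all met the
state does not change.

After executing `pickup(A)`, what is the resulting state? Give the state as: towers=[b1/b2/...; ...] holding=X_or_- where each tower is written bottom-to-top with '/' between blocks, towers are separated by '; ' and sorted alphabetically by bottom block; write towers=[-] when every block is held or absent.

towers=[B; C; D; E; F/G] holding=A

before: towers=[A; B; C; D; E; F/G] holding=-
pre[pickup(A)]: clear(A) ok, ontable(A) ok, handempty ok
all met → apply pickup(A)
after:  towers=[B; C; D; E; F/G] holding=A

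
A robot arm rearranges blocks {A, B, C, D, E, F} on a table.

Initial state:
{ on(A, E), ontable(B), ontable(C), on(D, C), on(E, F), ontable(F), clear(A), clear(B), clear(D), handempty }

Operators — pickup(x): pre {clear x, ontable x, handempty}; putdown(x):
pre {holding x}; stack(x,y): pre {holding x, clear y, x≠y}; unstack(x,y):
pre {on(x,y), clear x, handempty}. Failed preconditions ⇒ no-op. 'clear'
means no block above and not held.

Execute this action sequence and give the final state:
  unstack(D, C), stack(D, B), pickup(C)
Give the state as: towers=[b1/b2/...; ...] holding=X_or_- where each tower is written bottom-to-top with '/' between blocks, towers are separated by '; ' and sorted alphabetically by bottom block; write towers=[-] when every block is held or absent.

towers=[B/D; F/E/A] holding=C

step 1 (unstack(D, C)): towers=[B; C; F/E/A] holding=D
step 2 (stack(D, B)): towers=[B/D; C; F/E/A] holding=-
step 3 (pickup(C)): towers=[B/D; F/E/A] holding=C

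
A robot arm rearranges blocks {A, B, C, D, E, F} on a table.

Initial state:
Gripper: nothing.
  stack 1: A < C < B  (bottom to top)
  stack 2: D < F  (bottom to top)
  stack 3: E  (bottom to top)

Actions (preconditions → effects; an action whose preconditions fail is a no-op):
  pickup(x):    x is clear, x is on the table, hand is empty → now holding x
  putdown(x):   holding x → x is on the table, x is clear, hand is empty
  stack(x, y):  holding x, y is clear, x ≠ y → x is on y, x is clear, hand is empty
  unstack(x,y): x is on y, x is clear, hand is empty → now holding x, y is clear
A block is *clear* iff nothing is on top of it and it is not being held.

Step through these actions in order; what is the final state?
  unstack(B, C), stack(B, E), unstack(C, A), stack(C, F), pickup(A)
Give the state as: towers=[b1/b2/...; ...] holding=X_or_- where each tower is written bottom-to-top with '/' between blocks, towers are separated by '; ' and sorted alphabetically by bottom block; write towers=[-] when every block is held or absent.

towers=[D/F/C; E/B] holding=A

step 1 (unstack(B, C)): towers=[A/C; D/F; E] holding=B
step 2 (stack(B, E)): towers=[A/C; D/F; E/B] holding=-
step 3 (unstack(C, A)): towers=[A; D/F; E/B] holding=C
step 4 (stack(C, F)): towers=[A; D/F/C; E/B] holding=-
step 5 (pickup(A)): towers=[D/F/C; E/B] holding=A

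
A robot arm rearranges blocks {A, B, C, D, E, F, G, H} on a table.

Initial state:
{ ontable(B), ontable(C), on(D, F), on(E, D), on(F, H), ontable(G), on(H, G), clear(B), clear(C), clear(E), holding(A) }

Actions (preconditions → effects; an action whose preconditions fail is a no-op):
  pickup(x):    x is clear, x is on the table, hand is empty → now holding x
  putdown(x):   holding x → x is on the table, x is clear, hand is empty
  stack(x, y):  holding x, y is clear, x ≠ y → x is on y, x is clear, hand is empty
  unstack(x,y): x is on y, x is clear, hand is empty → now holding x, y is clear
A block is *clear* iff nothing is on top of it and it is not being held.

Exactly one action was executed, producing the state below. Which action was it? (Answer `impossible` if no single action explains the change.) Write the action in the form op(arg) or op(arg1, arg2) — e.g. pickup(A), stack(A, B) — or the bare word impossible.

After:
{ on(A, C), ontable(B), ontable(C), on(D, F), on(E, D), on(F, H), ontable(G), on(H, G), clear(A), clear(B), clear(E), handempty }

stack(A, C)

target: towers=[B; C/A; G/H/F/D/E] holding=-
        putdown(A) → towers=[A; B; C; G/H/F/D/E] holding=-
       stack(A, E) → towers=[B; C; G/H/F/D/E/A] holding=-
       stack(A, B) → towers=[B/A; C; G/H/F/D/E] holding=-
       stack(A, C) → towers=[B; C/A; G/H/F/D/E] holding=-  ← match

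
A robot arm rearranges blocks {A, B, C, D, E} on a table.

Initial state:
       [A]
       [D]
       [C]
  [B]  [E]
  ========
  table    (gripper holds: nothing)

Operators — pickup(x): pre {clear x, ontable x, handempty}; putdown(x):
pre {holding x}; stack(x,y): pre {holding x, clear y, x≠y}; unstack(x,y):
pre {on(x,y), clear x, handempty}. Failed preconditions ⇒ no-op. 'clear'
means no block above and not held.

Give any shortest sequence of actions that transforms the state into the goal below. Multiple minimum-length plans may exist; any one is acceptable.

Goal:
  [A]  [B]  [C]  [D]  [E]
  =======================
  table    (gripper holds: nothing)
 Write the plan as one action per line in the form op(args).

step 1 (unstack(A, D)): towers=[B; E/C/D] holding=A
step 2 (putdown(A)): towers=[A; B; E/C/D] holding=-
step 3 (unstack(D, C)): towers=[A; B; E/C] holding=D
step 4 (putdown(D)): towers=[A; B; D; E/C] holding=-
step 5 (unstack(C, E)): towers=[A; B; D; E] holding=C
step 6 (putdown(C)): towers=[A; B; C; D; E] holding=-
goal check: towers=[A; B; C; D; E] holding=- — reached (length 6, optimal by BFS)

unstack(A, D)
putdown(A)
unstack(D, C)
putdown(D)
unstack(C, E)
putdown(C)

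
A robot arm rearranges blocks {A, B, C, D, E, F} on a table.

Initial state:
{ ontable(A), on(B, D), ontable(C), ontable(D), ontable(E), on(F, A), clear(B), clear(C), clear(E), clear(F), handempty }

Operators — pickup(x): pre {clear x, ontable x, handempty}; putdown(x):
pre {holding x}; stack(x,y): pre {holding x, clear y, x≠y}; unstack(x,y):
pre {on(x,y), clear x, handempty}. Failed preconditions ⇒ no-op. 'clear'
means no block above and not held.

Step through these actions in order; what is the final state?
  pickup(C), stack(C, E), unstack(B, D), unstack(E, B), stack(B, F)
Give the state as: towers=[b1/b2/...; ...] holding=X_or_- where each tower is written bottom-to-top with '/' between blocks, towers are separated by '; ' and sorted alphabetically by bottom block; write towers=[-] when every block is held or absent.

towers=[A/F/B; D; E/C] holding=-

step 1 (pickup(C)): towers=[A/F; D/B; E] holding=C
step 2 (stack(C, E)): towers=[A/F; D/B; E/C] holding=-
step 3 (unstack(B, D)): towers=[A/F; D; E/C] holding=B
step 4 (unstack(E, B)) [no-op]: towers=[A/F; D; E/C] holding=B
step 5 (stack(B, F)): towers=[A/F/B; D; E/C] holding=-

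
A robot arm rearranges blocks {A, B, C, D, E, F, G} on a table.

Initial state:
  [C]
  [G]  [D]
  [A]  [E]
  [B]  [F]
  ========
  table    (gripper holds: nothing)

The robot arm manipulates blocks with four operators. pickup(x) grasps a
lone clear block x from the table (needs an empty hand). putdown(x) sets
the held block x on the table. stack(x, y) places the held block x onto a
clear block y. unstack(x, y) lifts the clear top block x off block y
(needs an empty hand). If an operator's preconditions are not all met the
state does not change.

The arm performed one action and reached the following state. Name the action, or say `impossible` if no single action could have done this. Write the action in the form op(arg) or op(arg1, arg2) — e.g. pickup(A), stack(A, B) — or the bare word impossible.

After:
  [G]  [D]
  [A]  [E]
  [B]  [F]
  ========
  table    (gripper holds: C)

target: towers=[B/A/G; F/E/D] holding=C
     unstack(D, E) → towers=[B/A/G/C; F/E] holding=D
     unstack(C, G) → towers=[B/A/G; F/E/D] holding=C  ← match

unstack(C, G)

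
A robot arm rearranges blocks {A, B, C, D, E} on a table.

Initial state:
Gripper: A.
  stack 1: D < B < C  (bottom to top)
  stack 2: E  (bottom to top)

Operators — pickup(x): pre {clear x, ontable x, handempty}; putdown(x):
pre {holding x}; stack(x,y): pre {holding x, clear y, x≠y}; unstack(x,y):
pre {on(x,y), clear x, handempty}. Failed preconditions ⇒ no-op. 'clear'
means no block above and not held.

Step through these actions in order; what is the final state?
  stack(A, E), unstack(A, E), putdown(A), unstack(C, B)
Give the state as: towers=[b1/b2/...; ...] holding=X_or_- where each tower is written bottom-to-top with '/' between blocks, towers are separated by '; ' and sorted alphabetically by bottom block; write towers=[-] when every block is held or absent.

towers=[A; D/B; E] holding=C

step 1 (stack(A, E)): towers=[D/B/C; E/A] holding=-
step 2 (unstack(A, E)): towers=[D/B/C; E] holding=A
step 3 (putdown(A)): towers=[A; D/B/C; E] holding=-
step 4 (unstack(C, B)): towers=[A; D/B; E] holding=C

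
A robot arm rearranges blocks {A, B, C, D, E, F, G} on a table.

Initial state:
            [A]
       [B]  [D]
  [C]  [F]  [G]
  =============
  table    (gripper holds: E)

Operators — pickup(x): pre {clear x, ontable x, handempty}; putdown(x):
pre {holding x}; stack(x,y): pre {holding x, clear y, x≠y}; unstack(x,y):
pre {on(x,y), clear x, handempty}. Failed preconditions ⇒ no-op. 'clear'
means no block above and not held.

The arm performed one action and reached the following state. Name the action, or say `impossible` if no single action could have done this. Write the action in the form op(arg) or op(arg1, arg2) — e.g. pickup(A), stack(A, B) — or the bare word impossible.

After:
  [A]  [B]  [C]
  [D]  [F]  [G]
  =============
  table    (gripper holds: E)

target: towers=[D/A; F/B; G/C] holding=E
        putdown(E) → towers=[C; E; F/B; G/D/A] holding=-
       stack(E, B) → towers=[C; F/B/E; G/D/A] holding=-
       stack(E, A) → towers=[C; F/B; G/D/A/E] holding=-
       stack(E, C) → towers=[C/E; F/B; G/D/A] holding=-
none of the 4 applicable actions match → impossible

impossible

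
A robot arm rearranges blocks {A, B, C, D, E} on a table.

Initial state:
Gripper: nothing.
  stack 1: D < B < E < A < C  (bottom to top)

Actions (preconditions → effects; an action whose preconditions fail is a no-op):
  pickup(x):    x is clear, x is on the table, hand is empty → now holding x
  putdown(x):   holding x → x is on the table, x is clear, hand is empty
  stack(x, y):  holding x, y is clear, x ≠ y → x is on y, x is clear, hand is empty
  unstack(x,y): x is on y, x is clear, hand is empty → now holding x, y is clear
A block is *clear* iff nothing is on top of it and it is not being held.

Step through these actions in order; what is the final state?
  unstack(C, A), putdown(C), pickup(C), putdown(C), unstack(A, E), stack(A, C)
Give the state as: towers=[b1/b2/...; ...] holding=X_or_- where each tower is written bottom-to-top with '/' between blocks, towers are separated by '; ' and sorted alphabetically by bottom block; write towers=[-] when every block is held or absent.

towers=[C/A; D/B/E] holding=-

step 1 (unstack(C, A)): towers=[D/B/E/A] holding=C
step 2 (putdown(C)): towers=[C; D/B/E/A] holding=-
step 3 (pickup(C)): towers=[D/B/E/A] holding=C
step 4 (putdown(C)): towers=[C; D/B/E/A] holding=-
step 5 (unstack(A, E)): towers=[C; D/B/E] holding=A
step 6 (stack(A, C)): towers=[C/A; D/B/E] holding=-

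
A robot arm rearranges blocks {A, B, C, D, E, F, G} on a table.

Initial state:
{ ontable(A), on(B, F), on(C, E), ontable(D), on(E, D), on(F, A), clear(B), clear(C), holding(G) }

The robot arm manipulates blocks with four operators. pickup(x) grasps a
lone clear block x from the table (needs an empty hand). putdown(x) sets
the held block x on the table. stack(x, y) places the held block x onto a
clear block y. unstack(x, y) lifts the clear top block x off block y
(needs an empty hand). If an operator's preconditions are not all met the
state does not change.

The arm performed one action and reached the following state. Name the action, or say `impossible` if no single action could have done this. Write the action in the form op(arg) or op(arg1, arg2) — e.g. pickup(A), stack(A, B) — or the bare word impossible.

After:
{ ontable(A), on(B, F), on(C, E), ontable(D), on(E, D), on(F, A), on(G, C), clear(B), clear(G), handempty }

stack(G, C)

target: towers=[A/F/B; D/E/C/G] holding=-
        putdown(G) → towers=[A/F/B; D/E/C; G] holding=-
       stack(G, B) → towers=[A/F/B/G; D/E/C] holding=-
       stack(G, C) → towers=[A/F/B; D/E/C/G] holding=-  ← match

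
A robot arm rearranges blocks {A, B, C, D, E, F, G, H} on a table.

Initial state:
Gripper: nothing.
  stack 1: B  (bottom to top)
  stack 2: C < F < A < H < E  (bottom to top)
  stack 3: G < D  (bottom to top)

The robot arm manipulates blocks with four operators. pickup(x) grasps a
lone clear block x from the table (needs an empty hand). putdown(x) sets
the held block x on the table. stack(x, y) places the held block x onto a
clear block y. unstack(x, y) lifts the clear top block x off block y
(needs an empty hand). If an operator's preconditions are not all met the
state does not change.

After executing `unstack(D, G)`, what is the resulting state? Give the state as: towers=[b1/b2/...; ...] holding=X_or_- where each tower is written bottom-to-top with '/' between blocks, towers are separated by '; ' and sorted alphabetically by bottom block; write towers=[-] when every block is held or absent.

towers=[B; C/F/A/H/E; G] holding=D

before: towers=[B; C/F/A/H/E; G/D] holding=-
pre[unstack(D, G)]: on(D,G) ok, clear(D) ok, handempty ok
all met → apply unstack(D, G)
after:  towers=[B; C/F/A/H/E; G] holding=D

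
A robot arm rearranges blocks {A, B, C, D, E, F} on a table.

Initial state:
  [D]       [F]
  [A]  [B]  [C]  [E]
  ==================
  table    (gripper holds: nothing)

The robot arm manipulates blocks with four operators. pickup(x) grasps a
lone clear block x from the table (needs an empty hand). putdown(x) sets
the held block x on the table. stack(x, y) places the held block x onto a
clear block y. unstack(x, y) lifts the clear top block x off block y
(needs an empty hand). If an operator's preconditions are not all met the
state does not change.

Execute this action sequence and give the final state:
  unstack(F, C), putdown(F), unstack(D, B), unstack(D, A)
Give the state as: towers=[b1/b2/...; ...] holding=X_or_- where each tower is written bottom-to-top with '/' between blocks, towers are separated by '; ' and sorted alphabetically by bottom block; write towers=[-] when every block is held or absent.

step 1 (unstack(F, C)): towers=[A/D; B; C; E] holding=F
step 2 (putdown(F)): towers=[A/D; B; C; E; F] holding=-
step 3 (unstack(D, B)) [no-op]: towers=[A/D; B; C; E; F] holding=-
step 4 (unstack(D, A)): towers=[A; B; C; E; F] holding=D

towers=[A; B; C; E; F] holding=D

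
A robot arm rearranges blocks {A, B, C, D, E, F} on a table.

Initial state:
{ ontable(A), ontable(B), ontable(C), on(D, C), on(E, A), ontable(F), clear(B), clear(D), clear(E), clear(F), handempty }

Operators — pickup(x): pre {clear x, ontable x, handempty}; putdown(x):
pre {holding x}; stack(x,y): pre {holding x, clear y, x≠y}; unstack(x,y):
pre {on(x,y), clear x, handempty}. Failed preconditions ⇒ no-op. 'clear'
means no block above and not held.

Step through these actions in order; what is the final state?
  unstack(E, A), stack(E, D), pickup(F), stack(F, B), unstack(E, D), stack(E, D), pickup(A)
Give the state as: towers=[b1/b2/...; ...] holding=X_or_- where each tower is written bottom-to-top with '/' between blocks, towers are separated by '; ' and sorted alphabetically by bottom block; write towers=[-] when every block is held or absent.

towers=[B/F; C/D/E] holding=A

step 1 (unstack(E, A)): towers=[A; B; C/D; F] holding=E
step 2 (stack(E, D)): towers=[A; B; C/D/E; F] holding=-
step 3 (pickup(F)): towers=[A; B; C/D/E] holding=F
step 4 (stack(F, B)): towers=[A; B/F; C/D/E] holding=-
step 5 (unstack(E, D)): towers=[A; B/F; C/D] holding=E
step 6 (stack(E, D)): towers=[A; B/F; C/D/E] holding=-
step 7 (pickup(A)): towers=[B/F; C/D/E] holding=A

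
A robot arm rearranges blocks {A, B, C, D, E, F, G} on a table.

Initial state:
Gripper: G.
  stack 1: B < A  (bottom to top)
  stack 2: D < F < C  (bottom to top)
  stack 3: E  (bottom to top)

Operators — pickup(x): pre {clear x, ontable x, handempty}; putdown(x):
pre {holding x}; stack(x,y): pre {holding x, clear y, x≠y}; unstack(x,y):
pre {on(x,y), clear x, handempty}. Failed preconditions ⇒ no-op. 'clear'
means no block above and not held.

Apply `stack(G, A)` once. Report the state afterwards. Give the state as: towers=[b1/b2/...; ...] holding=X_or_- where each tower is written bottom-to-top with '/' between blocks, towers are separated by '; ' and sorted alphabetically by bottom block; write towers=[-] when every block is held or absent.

towers=[B/A/G; D/F/C; E] holding=-

before: towers=[B/A; D/F/C; E] holding=G
pre[stack(G, A)]: holding(G) ok, clear(A) ok, G≠A ok
all met → apply stack(G, A)
after:  towers=[B/A/G; D/F/C; E] holding=-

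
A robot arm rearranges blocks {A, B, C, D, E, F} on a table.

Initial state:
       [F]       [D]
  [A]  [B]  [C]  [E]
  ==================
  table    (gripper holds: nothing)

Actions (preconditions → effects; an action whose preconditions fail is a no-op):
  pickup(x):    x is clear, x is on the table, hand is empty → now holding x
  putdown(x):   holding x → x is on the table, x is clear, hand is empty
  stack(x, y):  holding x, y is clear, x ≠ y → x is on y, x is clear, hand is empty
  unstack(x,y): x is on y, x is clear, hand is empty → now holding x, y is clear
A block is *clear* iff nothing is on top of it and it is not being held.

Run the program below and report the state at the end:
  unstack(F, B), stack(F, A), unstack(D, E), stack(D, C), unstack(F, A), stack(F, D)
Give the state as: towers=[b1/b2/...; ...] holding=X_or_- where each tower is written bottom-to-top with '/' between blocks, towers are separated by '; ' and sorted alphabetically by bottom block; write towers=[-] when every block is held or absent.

towers=[A; B; C/D/F; E] holding=-

step 1 (unstack(F, B)): towers=[A; B; C; E/D] holding=F
step 2 (stack(F, A)): towers=[A/F; B; C; E/D] holding=-
step 3 (unstack(D, E)): towers=[A/F; B; C; E] holding=D
step 4 (stack(D, C)): towers=[A/F; B; C/D; E] holding=-
step 5 (unstack(F, A)): towers=[A; B; C/D; E] holding=F
step 6 (stack(F, D)): towers=[A; B; C/D/F; E] holding=-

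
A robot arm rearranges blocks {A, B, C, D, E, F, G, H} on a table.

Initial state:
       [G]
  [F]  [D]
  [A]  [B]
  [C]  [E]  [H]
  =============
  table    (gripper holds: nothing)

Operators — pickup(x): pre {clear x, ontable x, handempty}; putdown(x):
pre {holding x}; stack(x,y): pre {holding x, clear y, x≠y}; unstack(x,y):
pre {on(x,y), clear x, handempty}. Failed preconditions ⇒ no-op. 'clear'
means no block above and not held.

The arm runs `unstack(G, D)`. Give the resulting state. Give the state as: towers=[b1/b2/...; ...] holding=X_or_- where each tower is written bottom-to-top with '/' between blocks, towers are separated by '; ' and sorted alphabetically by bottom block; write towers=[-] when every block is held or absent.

towers=[C/A/F; E/B/D; H] holding=G

before: towers=[C/A/F; E/B/D/G; H] holding=-
pre[unstack(G, D)]: on(G,D) ✓, clear(G) ✓, handempty ✓
all met → apply unstack(G, D)
after:  towers=[C/A/F; E/B/D; H] holding=G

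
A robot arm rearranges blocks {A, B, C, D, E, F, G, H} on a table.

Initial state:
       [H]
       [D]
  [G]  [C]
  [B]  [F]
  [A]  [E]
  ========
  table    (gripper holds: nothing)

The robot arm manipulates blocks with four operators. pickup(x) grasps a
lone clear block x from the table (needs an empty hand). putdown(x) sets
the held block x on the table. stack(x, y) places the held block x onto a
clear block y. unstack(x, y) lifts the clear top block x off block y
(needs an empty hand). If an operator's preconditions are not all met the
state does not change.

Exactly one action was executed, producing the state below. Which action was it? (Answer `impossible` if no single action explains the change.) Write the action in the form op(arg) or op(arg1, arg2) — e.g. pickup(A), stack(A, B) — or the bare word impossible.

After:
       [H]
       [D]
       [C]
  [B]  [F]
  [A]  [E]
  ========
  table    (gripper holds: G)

unstack(G, B)

target: towers=[A/B; E/F/C/D/H] holding=G
     unstack(G, B) → towers=[A/B; E/F/C/D/H] holding=G  ← match
     unstack(H, D) → towers=[A/B/G; E/F/C/D] holding=H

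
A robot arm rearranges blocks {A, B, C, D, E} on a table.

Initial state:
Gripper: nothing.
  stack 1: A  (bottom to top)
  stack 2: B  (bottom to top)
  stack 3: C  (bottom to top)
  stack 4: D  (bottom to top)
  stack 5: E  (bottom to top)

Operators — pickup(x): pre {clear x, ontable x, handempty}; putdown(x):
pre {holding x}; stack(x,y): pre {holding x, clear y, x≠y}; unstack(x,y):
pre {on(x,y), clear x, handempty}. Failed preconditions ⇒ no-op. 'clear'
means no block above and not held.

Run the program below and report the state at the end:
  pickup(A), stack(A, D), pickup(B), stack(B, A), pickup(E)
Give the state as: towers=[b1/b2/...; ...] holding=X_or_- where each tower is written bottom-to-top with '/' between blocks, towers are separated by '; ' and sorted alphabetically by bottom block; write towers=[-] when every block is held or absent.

step 1 (pickup(A)): towers=[B; C; D; E] holding=A
step 2 (stack(A, D)): towers=[B; C; D/A; E] holding=-
step 3 (pickup(B)): towers=[C; D/A; E] holding=B
step 4 (stack(B, A)): towers=[C; D/A/B; E] holding=-
step 5 (pickup(E)): towers=[C; D/A/B] holding=E

towers=[C; D/A/B] holding=E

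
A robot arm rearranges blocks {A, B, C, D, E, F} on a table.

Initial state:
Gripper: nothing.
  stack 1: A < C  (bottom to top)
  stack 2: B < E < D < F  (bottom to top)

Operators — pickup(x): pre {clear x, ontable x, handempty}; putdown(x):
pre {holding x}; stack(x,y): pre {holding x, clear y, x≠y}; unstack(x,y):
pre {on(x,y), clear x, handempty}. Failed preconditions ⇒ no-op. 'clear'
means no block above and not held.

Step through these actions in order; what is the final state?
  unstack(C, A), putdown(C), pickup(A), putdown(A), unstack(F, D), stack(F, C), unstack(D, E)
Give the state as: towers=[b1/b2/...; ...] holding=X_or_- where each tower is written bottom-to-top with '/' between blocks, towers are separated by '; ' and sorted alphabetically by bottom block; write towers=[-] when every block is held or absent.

step 1 (unstack(C, A)): towers=[A; B/E/D/F] holding=C
step 2 (putdown(C)): towers=[A; B/E/D/F; C] holding=-
step 3 (pickup(A)): towers=[B/E/D/F; C] holding=A
step 4 (putdown(A)): towers=[A; B/E/D/F; C] holding=-
step 5 (unstack(F, D)): towers=[A; B/E/D; C] holding=F
step 6 (stack(F, C)): towers=[A; B/E/D; C/F] holding=-
step 7 (unstack(D, E)): towers=[A; B/E; C/F] holding=D

towers=[A; B/E; C/F] holding=D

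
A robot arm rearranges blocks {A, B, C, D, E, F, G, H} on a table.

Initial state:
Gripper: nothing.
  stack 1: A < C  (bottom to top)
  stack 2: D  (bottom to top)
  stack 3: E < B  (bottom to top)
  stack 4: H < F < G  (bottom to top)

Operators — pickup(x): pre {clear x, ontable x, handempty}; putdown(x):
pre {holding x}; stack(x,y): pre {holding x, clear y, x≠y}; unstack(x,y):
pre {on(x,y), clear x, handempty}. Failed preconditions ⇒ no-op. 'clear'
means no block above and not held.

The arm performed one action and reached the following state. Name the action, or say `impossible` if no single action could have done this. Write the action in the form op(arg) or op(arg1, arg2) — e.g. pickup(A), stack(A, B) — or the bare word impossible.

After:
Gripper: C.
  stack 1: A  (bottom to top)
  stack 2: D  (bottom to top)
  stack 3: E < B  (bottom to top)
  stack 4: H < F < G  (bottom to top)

target: towers=[A; D; E/B; H/F/G] holding=C
     unstack(G, F) → towers=[A/C; D; E/B; H/F] holding=G
     unstack(B, E) → towers=[A/C; D; E; H/F/G] holding=B
         pickup(D) → towers=[A/C; E/B; H/F/G] holding=D
     unstack(C, A) → towers=[A; D; E/B; H/F/G] holding=C  ← match

unstack(C, A)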